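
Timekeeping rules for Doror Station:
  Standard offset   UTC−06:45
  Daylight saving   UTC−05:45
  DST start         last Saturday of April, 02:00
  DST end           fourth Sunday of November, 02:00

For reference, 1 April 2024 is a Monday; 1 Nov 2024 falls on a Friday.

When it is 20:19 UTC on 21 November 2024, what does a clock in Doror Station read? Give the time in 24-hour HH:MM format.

14:34

1 April 2024 is a Monday, so Saturdays fall on 6, 13, 20, 27; the last is April 27.
1 November 2024 is a Friday, so the first Sunday is November 3 and the fourth is November 24.
At the standard offset (UTC−06:45), 20:19 UTC − 6h45m = 13:34 Doror Station standard time.
The standard-time date in Doror Station, 21 November 2024, falls between 27 April and 24 November, so daylight saving is in effect and Doror Station is at UTC−05:45.
20:19 UTC − 5h45m = 14:34 local.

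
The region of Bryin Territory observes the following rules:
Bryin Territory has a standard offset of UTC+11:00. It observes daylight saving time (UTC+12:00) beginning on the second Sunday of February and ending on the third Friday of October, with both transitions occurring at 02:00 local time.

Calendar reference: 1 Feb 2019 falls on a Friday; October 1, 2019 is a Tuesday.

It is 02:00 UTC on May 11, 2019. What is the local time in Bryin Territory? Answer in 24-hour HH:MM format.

1 February 2019 is a Friday, so the first Sunday is February 3 and the second is February 10.
1 October 2019 is a Tuesday, so the first Friday is October 4 and the third is October 18.
At the standard offset (UTC+11:00), 02:00 UTC + 11h = 13:00 Bryin Territory standard time.
Daylight saving runs 10 February – 18 October; the standard-time date in Bryin Territory, May 11, 2019, is inside that window, so Bryin Territory is at UTC+12:00.
02:00 UTC + 12h = 14:00 local.

14:00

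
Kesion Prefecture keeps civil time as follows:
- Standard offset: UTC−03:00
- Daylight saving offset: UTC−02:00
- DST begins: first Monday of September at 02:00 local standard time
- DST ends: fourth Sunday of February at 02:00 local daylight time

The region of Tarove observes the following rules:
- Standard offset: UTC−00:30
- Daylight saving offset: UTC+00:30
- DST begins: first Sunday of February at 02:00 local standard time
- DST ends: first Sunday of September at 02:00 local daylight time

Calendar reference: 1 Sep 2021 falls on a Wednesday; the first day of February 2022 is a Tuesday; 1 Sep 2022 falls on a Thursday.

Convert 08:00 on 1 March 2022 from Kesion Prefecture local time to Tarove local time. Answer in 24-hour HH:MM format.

11:30

1 September 2021 is a Wednesday, so the first Monday is September 6.
1 February 2022 is a Tuesday, so the first Sunday is February 6 and the fourth is February 27.
1 March 2022 does not fall between 6 September 2021 and 27 February 2022, so daylight saving is not in effect and Kesion Prefecture is at UTC−03:00.
08:00 Kesion Prefecture + 3h = 11:00 UTC.
1 February 2022 is a Tuesday, so the first Sunday is February 6.
1 September 2022 is a Thursday, so the first Sunday is September 4.
At the standard offset (UTC−00:30), 11:00 UTC − 0h30m = 10:30 Tarove standard time.
The standard-time date in Tarove, 1 March 2022, falls between 6 February and 4 September, so daylight saving is in effect and Tarove is at UTC+00:30.
11:00 UTC + 0h30m = 11:30 Tarove.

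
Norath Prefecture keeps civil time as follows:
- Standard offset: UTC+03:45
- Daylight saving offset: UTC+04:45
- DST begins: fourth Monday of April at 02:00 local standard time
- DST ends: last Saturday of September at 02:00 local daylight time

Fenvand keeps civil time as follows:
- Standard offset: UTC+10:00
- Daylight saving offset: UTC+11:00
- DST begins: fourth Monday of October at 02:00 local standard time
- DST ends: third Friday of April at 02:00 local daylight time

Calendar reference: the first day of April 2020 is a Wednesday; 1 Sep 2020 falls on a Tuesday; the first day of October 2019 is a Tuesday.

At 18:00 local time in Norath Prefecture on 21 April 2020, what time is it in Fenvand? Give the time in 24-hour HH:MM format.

1 April 2020 is a Wednesday, so the first Monday is April 6 and the fourth is April 27.
1 September 2020 is a Tuesday, so Saturdays fall on 5, 12, 19, 26; the last is September 26.
21 April 2020 does not fall between 27 April and 26 September, so daylight saving is not in effect and Norath Prefecture is at UTC+03:45.
18:00 Norath Prefecture − 3h45m = 14:15 UTC.
1 October 2019 is a Tuesday, so the first Monday is October 7 and the fourth is October 28.
1 April 2020 is a Wednesday, so the first Friday is April 3 and the third is April 17.
At the standard offset (UTC+10:00), 14:15 UTC + 10h = 00:15 Fenvand standard time (rolling into the next day, 22 April 2020).
The standard-time date in Fenvand, 22 April 2020, is outside the daylight-saving period (28 October 2019 – 17 April 2020), so Fenvand is on standard time, UTC+10:00.
14:15 UTC + 10h = 00:15 Fenvand (rolling into the next day, 22 April 2020).

00:15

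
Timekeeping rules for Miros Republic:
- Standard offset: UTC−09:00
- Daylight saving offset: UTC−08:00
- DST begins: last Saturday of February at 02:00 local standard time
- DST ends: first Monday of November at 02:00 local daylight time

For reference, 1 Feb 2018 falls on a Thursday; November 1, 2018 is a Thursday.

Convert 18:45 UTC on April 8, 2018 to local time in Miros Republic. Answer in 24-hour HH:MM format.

1 February 2018 is a Thursday, so Saturdays fall on 3, 10, 17, 24; the last is February 24.
1 November 2018 is a Thursday, so the first Monday is November 5.
At the standard offset (UTC−09:00), 18:45 UTC − 9h = 09:45 Miros Republic standard time.
The standard-time date in Miros Republic, April 8, 2018, lies within the daylight-saving period (24 February – 5 November), so Miros Republic is on daylight time, UTC−08:00.
18:45 UTC − 8h = 10:45 local.

10:45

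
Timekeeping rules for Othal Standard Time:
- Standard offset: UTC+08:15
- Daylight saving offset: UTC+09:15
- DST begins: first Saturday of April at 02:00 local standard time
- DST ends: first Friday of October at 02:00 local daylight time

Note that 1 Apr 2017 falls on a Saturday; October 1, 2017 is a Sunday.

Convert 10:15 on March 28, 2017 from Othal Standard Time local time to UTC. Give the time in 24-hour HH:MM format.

1 April 2017 is a Saturday, so the first Saturday is April 1.
1 October 2017 is a Sunday, so the first Friday is October 6.
Daylight saving runs 1 April – 6 October; March 28, 2017 is outside that window, so Othal Standard Time is on standard time at UTC+08:15.
10:15 local − 8h15m = 02:00 UTC.

02:00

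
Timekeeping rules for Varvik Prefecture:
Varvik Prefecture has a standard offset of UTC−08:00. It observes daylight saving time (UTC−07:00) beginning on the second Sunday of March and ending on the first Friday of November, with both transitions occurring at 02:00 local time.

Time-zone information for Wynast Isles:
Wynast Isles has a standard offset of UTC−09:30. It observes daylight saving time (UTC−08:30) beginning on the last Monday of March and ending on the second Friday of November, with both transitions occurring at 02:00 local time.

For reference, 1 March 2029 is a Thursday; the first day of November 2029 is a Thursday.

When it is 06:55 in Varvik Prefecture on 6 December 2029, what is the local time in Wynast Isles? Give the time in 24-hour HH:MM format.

1 March 2029 is a Thursday, so the first Sunday is March 4 and the second is March 11.
1 November 2029 is a Thursday, so the first Friday is November 2.
6 December 2029 is outside the daylight-saving period (11 March – 2 November), so Varvik Prefecture is on standard time, UTC−08:00.
06:55 Varvik Prefecture + 8h = 14:55 UTC.
1 March 2029 is a Thursday, so Mondays fall on 5, 12, 19, 26; the last is March 26.
1 November 2029 is a Thursday, so the first Friday is November 2 and the second is November 9.
At the standard offset (UTC−09:30), 14:55 UTC − 9h30m = 05:25 Wynast Isles standard time.
The standard-time date in Wynast Isles, 6 December 2029, does not fall between 26 March and 9 November, so daylight saving is not in effect and Wynast Isles is at UTC−09:30.
14:55 UTC − 9h30m = 05:25 Wynast Isles.

05:25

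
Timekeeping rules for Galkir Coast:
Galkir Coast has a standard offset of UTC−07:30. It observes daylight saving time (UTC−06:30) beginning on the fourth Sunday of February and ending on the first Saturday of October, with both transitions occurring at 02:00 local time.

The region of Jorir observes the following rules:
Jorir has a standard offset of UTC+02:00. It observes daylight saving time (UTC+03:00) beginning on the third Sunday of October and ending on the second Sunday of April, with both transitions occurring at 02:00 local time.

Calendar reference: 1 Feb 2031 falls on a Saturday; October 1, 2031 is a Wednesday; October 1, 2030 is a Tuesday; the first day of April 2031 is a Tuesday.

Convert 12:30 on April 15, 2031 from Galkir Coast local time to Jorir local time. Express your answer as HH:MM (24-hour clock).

21:00

1 February 2031 is a Saturday, so the first Sunday is February 2 and the fourth is February 23.
1 October 2031 is a Wednesday, so the first Saturday is October 4.
April 15, 2031 lies within the daylight-saving period (23 February – 4 October), so Galkir Coast is on daylight time, UTC−06:30.
12:30 Galkir Coast + 6h30m = 19:00 UTC.
1 October 2030 is a Tuesday, so the first Sunday is October 6 and the third is October 20.
1 April 2031 is a Tuesday, so the first Sunday is April 6 and the second is April 13.
At the standard offset (UTC+02:00), 19:00 UTC + 2h = 21:00 Jorir standard time.
Daylight saving runs 20 October 2030 – 13 April 2031; the standard-time date in Jorir, April 15, 2031, is outside that window, so Jorir is on standard time at UTC+02:00.
19:00 UTC + 2h = 21:00 Jorir.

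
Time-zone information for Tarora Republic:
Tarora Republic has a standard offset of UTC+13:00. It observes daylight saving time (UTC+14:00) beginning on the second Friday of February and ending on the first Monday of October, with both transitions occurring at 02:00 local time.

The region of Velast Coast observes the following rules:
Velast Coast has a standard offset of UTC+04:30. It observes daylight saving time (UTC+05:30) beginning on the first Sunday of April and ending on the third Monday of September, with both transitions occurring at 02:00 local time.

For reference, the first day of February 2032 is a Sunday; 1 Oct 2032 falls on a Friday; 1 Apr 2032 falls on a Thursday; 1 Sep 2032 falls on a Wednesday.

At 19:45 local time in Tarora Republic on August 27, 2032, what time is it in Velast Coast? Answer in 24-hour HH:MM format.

1 February 2032 is a Sunday, so the first Friday is February 6 and the second is February 13.
1 October 2032 is a Friday, so the first Monday is October 4.
Daylight saving runs 13 February – 4 October; August 27, 2032 is inside that window, so Tarora Republic is at UTC+14:00.
19:45 Tarora Republic − 14h = 05:45 UTC.
1 April 2032 is a Thursday, so the first Sunday is April 4.
1 September 2032 is a Wednesday, so the first Monday is September 6 and the third is September 20.
At the standard offset (UTC+04:30), 05:45 UTC + 4h30m = 10:15 Velast Coast standard time.
The standard-time date in Velast Coast, August 27, 2032, lies within the daylight-saving period (4 April – 20 September), so Velast Coast is on daylight time, UTC+05:30.
05:45 UTC + 5h30m = 11:15 Velast Coast.

11:15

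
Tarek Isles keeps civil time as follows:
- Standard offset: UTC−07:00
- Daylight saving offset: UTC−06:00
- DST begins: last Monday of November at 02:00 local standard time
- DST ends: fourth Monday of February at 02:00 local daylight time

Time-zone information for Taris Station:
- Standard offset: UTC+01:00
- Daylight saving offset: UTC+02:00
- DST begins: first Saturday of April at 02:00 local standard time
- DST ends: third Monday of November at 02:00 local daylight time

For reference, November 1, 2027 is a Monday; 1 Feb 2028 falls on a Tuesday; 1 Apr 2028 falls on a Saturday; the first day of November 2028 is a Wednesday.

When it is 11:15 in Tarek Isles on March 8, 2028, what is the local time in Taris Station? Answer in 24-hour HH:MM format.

1 November 2027 is a Monday, so Mondays fall on 1, 8, 15, 22, 29; the last is November 29.
1 February 2028 is a Tuesday, so the first Monday is February 7 and the fourth is February 28.
Daylight saving runs 29 November 2027 – 28 February 2028; March 8, 2028 is outside that window, so Tarek Isles is on standard time at UTC−07:00.
11:15 Tarek Isles + 7h = 18:15 UTC.
1 April 2028 is a Saturday, so the first Saturday is April 1.
1 November 2028 is a Wednesday, so the first Monday is November 6 and the third is November 20.
At the standard offset (UTC+01:00), 18:15 UTC + 1h = 19:15 Taris Station standard time.
Daylight saving runs 1 April – 20 November; the standard-time date in Taris Station, March 8, 2028, is outside that window, so Taris Station is on standard time at UTC+01:00.
18:15 UTC + 1h = 19:15 Taris Station.

19:15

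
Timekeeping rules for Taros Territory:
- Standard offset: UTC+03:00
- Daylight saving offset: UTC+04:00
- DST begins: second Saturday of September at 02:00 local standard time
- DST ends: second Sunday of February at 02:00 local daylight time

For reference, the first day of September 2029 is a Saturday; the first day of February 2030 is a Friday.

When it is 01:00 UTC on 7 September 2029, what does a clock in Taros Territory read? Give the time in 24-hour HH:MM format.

04:00

1 September 2029 is a Saturday, so the first Saturday is September 1 and the second is September 8.
1 February 2030 is a Friday, so the first Sunday is February 3 and the second is February 10.
At the standard offset (UTC+03:00), 01:00 UTC + 3h = 04:00 Taros Territory standard time.
Daylight saving runs 8 September 2029 – 10 February 2030; the standard-time date in Taros Territory, 7 September 2029, is outside that window, so Taros Territory is on standard time at UTC+03:00.
01:00 UTC + 3h = 04:00 local.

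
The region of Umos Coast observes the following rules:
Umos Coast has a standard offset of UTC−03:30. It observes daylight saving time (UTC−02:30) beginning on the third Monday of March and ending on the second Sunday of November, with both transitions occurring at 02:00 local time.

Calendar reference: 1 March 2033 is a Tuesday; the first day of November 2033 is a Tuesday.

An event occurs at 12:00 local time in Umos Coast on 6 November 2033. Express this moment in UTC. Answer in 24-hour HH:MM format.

14:30

1 March 2033 is a Tuesday, so the first Monday is March 7 and the third is March 21.
1 November 2033 is a Tuesday, so the first Sunday is November 6 and the second is November 13.
6 November 2033 falls between 21 March and 13 November, so daylight saving is in effect and Umos Coast is at UTC−02:30.
12:00 local + 2h30m = 14:30 UTC.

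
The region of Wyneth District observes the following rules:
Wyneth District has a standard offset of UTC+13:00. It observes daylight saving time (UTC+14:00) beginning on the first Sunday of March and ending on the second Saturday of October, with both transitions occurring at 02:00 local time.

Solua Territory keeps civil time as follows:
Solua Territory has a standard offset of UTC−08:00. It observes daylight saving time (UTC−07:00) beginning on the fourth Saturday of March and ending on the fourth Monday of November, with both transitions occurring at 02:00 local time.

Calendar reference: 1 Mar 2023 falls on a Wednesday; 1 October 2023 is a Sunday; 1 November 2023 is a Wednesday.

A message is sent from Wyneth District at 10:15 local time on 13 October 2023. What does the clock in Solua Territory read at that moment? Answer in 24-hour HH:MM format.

1 March 2023 is a Wednesday, so the first Sunday is March 5.
1 October 2023 is a Sunday, so the first Saturday is October 7 and the second is October 14.
Daylight saving runs 5 March – 14 October; 13 October 2023 is inside that window, so Wyneth District is at UTC+14:00.
10:15 Wyneth District − 14h = 20:15 UTC (rolling into the previous day, 12 October 2023).
1 March 2023 is a Wednesday, so the first Saturday is March 4 and the fourth is March 25.
1 November 2023 is a Wednesday, so the first Monday is November 6 and the fourth is November 27.
At the standard offset (UTC−08:00), 20:15 UTC − 8h = 12:15 Solua Territory standard time.
The standard-time date in Solua Territory, 12 October 2023, falls between 25 March and 27 November, so daylight saving is in effect and Solua Territory is at UTC−07:00.
20:15 UTC − 7h = 13:15 Solua Territory.

13:15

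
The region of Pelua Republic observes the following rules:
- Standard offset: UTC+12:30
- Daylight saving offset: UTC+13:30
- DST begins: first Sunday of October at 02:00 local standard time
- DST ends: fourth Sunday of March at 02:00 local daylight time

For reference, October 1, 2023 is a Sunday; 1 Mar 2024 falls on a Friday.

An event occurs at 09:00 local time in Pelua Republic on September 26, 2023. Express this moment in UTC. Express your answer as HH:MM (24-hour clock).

20:30

1 October 2023 is a Sunday, so the first Sunday is October 1.
1 March 2024 is a Friday, so the first Sunday is March 3 and the fourth is March 24.
September 26, 2023 is outside the daylight-saving period (1 October 2023 – 24 March 2024), so Pelua Republic is on standard time, UTC+12:30.
09:00 local − 12h30m = 20:30 UTC (rolling into the previous day, 25 September 2023).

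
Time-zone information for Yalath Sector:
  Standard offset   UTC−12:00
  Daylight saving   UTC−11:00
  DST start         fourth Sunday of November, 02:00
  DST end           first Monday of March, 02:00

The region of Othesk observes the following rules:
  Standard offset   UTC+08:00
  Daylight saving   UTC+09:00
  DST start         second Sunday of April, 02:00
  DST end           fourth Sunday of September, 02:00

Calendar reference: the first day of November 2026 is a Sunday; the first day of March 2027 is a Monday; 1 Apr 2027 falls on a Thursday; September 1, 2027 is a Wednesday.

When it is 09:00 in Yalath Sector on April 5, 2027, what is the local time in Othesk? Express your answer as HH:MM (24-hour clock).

05:00

1 November 2026 is a Sunday, so the first Sunday is November 1 and the fourth is November 22.
1 March 2027 is a Monday, so the first Monday is March 1.
April 5, 2027 is outside the daylight-saving period (22 November 2026 – 1 March 2027), so Yalath Sector is on standard time, UTC−12:00.
09:00 Yalath Sector + 12h = 21:00 UTC.
1 April 2027 is a Thursday, so the first Sunday is April 4 and the second is April 11.
1 September 2027 is a Wednesday, so the first Sunday is September 5 and the fourth is September 26.
At the standard offset (UTC+08:00), 21:00 UTC + 8h = 05:00 Othesk standard time (rolling into the next day, 6 April 2027).
The standard-time date in Othesk, April 6, 2027, is outside the daylight-saving period (11 April – 26 September), so Othesk is on standard time, UTC+08:00.
21:00 UTC + 8h = 05:00 Othesk (rolling into the next day, 6 April 2027).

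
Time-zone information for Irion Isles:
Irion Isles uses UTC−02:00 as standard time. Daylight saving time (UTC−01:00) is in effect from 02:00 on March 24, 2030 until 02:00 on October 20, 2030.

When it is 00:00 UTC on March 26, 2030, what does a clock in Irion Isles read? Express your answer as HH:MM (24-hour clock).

23:00

At the standard offset (UTC−02:00), 00:00 UTC − 2h = 22:00 Irion Isles standard time (rolling into the previous day, 25 March 2030).
The standard-time date in Irion Isles, March 25, 2030, lies within the daylight-saving period (24 March – 20 October), so Irion Isles is on daylight time, UTC−01:00.
00:00 UTC − 1h = 23:00 local (rolling into the previous day, 25 March 2030).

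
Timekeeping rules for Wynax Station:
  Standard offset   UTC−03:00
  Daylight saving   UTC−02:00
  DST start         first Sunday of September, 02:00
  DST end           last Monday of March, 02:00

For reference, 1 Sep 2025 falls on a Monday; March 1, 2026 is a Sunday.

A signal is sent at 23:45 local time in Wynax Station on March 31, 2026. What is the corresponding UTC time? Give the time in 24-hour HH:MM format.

02:45

1 September 2025 is a Monday, so the first Sunday is September 7.
1 March 2026 is a Sunday, so Mondays fall on 2, 9, 16, 23, 30; the last is March 30.
Daylight saving runs 7 September 2025 – 30 March 2026; March 31, 2026 is outside that window, so Wynax Station is on standard time at UTC−03:00.
23:45 local + 3h = 02:45 UTC (rolling into the next day, 1 April 2026).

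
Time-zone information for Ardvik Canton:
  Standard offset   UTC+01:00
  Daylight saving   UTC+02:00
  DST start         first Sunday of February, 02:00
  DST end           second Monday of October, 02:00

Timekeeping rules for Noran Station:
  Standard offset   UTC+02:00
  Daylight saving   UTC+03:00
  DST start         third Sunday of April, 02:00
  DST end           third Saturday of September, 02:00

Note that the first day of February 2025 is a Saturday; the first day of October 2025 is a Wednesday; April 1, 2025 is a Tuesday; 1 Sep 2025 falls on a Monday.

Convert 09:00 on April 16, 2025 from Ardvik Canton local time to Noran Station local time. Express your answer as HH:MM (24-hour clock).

09:00

1 February 2025 is a Saturday, so the first Sunday is February 2.
1 October 2025 is a Wednesday, so the first Monday is October 6 and the second is October 13.
April 16, 2025 falls between 2 February and 13 October, so daylight saving is in effect and Ardvik Canton is at UTC+02:00.
09:00 Ardvik Canton − 2h = 07:00 UTC.
1 April 2025 is a Tuesday, so the first Sunday is April 6 and the third is April 20.
1 September 2025 is a Monday, so the first Saturday is September 6 and the third is September 20.
At the standard offset (UTC+02:00), 07:00 UTC + 2h = 09:00 Noran Station standard time.
The standard-time date in Noran Station, April 16, 2025, does not fall between 20 April and 20 September, so daylight saving is not in effect and Noran Station is at UTC+02:00.
07:00 UTC + 2h = 09:00 Noran Station.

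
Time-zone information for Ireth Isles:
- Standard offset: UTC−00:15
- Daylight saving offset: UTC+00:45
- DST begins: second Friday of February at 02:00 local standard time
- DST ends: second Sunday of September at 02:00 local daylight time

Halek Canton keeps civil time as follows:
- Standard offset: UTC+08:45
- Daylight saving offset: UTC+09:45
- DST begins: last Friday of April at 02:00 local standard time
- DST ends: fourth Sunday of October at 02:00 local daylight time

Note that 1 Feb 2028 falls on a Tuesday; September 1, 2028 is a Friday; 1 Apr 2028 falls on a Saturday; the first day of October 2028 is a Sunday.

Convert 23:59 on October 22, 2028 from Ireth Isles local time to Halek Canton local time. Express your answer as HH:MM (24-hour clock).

08:59

1 February 2028 is a Tuesday, so the first Friday is February 4 and the second is February 11.
1 September 2028 is a Friday, so the first Sunday is September 3 and the second is September 10.
October 22, 2028 is outside the daylight-saving period (11 February – 10 September), so Ireth Isles is on standard time, UTC−00:15.
23:59 Ireth Isles + 0h15m = 00:14 UTC (rolling into the next day, 23 October 2028).
1 April 2028 is a Saturday, so Fridays fall on 7, 14, 21, 28; the last is April 28.
1 October 2028 is a Sunday, so the first Sunday is October 1 and the fourth is October 22.
At the standard offset (UTC+08:45), 00:14 UTC + 8h45m = 08:59 Halek Canton standard time.
The standard-time date in Halek Canton, October 23, 2028, is outside the daylight-saving period (28 April – 22 October), so Halek Canton is on standard time, UTC+08:45.
00:14 UTC + 8h45m = 08:59 Halek Canton.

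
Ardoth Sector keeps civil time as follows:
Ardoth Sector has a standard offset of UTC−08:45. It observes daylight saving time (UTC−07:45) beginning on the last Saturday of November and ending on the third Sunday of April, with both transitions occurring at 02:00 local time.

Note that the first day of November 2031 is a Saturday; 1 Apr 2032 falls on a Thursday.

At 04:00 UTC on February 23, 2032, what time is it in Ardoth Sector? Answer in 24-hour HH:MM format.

1 November 2031 is a Saturday, so Saturdays fall on 1, 8, 15, 22, 29; the last is November 29.
1 April 2032 is a Thursday, so the first Sunday is April 4 and the third is April 18.
At the standard offset (UTC−08:45), 04:00 UTC − 8h45m = 19:15 Ardoth Sector standard time (rolling into the previous day, 22 February 2032).
The standard-time date in Ardoth Sector, February 22, 2032, falls between 29 November 2031 and 18 April 2032, so daylight saving is in effect and Ardoth Sector is at UTC−07:45.
04:00 UTC − 7h45m = 20:15 local (rolling into the previous day, 22 February 2032).

20:15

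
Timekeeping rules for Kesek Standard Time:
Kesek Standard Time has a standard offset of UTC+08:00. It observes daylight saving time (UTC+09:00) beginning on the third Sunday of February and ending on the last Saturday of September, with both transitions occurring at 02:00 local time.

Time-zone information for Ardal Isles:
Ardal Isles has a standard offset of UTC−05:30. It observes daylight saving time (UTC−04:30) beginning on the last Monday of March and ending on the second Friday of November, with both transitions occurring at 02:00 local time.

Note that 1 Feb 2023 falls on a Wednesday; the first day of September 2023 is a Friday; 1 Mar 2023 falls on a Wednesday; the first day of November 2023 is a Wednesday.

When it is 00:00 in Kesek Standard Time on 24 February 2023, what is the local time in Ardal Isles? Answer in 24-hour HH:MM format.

1 February 2023 is a Wednesday, so the first Sunday is February 5 and the third is February 19.
1 September 2023 is a Friday, so Saturdays fall on 2, 9, 16, 23, 30; the last is September 30.
24 February 2023 lies within the daylight-saving period (19 February – 30 September), so Kesek Standard Time is on daylight time, UTC+09:00.
00:00 Kesek Standard Time − 9h = 15:00 UTC (rolling into the previous day, 23 February 2023).
1 March 2023 is a Wednesday, so Mondays fall on 6, 13, 20, 27; the last is March 27.
1 November 2023 is a Wednesday, so the first Friday is November 3 and the second is November 10.
At the standard offset (UTC−05:30), 15:00 UTC − 5h30m = 09:30 Ardal Isles standard time.
Daylight saving runs 27 March – 10 November; the standard-time date in Ardal Isles, 23 February 2023, is outside that window, so Ardal Isles is on standard time at UTC−05:30.
15:00 UTC − 5h30m = 09:30 Ardal Isles.

09:30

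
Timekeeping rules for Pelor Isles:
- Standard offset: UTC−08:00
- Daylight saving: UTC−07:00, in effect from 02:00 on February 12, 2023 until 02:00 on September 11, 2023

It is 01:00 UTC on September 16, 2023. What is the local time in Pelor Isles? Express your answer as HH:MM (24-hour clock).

At the standard offset (UTC−08:00), 01:00 UTC − 8h = 17:00 Pelor Isles standard time (rolling into the previous day, 15 September 2023).
Daylight saving runs 12 February – 11 September; the standard-time date in Pelor Isles, September 15, 2023, is outside that window, so Pelor Isles is on standard time at UTC−08:00.
01:00 UTC − 8h = 17:00 local (rolling into the previous day, 15 September 2023).

17:00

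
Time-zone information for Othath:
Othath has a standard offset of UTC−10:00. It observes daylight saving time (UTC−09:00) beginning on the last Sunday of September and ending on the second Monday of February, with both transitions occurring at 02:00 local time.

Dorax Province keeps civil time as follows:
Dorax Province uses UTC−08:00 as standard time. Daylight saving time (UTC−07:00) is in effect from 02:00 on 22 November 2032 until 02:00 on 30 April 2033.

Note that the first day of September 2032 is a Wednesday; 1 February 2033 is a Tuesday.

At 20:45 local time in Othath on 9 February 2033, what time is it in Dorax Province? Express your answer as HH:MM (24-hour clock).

22:45

1 September 2032 is a Wednesday, so Sundays fall on 5, 12, 19, 26; the last is September 26.
1 February 2033 is a Tuesday, so the first Monday is February 7 and the second is February 14.
Daylight saving runs 26 September 2032 – 14 February 2033; 9 February 2033 is inside that window, so Othath is at UTC−09:00.
20:45 Othath + 9h = 05:45 UTC (rolling into the next day, 10 February 2033).
At the standard offset (UTC−08:00), 05:45 UTC − 8h = 21:45 Dorax Province standard time (rolling into the previous day, 9 February 2033).
Daylight saving runs 22 November 2032 – 30 April 2033; the standard-time date in Dorax Province, 9 February 2033, is inside that window, so Dorax Province is at UTC−07:00.
05:45 UTC − 7h = 22:45 Dorax Province (rolling into the previous day, 9 February 2033).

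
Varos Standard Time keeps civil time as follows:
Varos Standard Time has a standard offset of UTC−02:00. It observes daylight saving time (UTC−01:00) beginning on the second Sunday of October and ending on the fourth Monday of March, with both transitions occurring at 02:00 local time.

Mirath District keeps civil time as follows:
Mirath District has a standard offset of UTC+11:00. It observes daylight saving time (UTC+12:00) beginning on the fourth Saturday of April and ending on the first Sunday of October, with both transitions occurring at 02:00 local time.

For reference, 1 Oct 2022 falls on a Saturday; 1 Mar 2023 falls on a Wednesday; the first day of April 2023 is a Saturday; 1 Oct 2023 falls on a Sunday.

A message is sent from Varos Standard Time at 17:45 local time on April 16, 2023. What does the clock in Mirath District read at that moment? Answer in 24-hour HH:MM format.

1 October 2022 is a Saturday, so the first Sunday is October 2 and the second is October 9.
1 March 2023 is a Wednesday, so the first Monday is March 6 and the fourth is March 27.
Daylight saving runs 9 October 2022 – 27 March 2023; April 16, 2023 is outside that window, so Varos Standard Time is on standard time at UTC−02:00.
17:45 Varos Standard Time + 2h = 19:45 UTC.
1 April 2023 is a Saturday, so the first Saturday is April 1 and the fourth is April 22.
1 October 2023 is a Sunday, so the first Sunday is October 1.
At the standard offset (UTC+11:00), 19:45 UTC + 11h = 06:45 Mirath District standard time (rolling into the next day, 17 April 2023).
The standard-time date in Mirath District, April 17, 2023, does not fall between 22 April and 1 October, so daylight saving is not in effect and Mirath District is at UTC+11:00.
19:45 UTC + 11h = 06:45 Mirath District (rolling into the next day, 17 April 2023).

06:45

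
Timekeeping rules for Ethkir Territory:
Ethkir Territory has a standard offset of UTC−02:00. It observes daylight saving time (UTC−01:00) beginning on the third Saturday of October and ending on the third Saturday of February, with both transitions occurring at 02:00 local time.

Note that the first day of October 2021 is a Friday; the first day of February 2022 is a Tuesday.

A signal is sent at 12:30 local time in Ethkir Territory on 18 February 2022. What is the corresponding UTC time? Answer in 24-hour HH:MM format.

13:30

1 October 2021 is a Friday, so the first Saturday is October 2 and the third is October 16.
1 February 2022 is a Tuesday, so the first Saturday is February 5 and the third is February 19.
Daylight saving runs 16 October 2021 – 19 February 2022; 18 February 2022 is inside that window, so Ethkir Territory is at UTC−01:00.
12:30 local + 1h = 13:30 UTC.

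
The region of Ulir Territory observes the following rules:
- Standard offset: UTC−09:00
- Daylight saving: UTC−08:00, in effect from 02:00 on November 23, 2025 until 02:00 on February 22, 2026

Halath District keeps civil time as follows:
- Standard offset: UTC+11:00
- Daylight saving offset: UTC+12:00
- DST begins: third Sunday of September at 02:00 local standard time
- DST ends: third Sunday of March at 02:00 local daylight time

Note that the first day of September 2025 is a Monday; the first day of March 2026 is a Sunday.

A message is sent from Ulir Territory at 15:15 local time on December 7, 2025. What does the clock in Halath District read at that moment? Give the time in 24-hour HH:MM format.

Daylight saving runs 23 November 2025 – 22 February 2026; December 7, 2025 is inside that window, so Ulir Territory is at UTC−08:00.
15:15 Ulir Territory + 8h = 23:15 UTC.
1 September 2025 is a Monday, so the first Sunday is September 7 and the third is September 21.
1 March 2026 is a Sunday, so the first Sunday is March 1 and the third is March 15.
At the standard offset (UTC+11:00), 23:15 UTC + 11h = 10:15 Halath District standard time (rolling into the next day, 8 December 2025).
Daylight saving runs 21 September 2025 – 15 March 2026; the standard-time date in Halath District, December 8, 2025, is inside that window, so Halath District is at UTC+12:00.
23:15 UTC + 12h = 11:15 Halath District (rolling into the next day, 8 December 2025).

11:15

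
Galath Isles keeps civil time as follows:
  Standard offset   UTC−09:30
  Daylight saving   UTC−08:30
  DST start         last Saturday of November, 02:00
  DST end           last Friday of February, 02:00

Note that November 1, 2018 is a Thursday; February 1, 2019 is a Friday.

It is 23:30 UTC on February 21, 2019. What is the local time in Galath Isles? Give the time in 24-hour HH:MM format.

1 November 2018 is a Thursday, so Saturdays fall on 3, 10, 17, 24; the last is November 24.
1 February 2019 is a Friday, so Fridays fall on 1, 8, 15, 22; the last is February 22.
At the standard offset (UTC−09:30), 23:30 UTC − 9h30m = 14:00 Galath Isles standard time.
The standard-time date in Galath Isles, February 21, 2019, lies within the daylight-saving period (24 November 2018 – 22 February 2019), so Galath Isles is on daylight time, UTC−08:30.
23:30 UTC − 8h30m = 15:00 local.

15:00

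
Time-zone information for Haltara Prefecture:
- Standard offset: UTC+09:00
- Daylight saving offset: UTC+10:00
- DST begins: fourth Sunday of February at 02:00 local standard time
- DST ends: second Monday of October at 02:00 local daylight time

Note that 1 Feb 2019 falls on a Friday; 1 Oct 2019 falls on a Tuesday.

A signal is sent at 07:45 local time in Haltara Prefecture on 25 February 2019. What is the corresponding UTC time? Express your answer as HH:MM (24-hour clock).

21:45

1 February 2019 is a Friday, so the first Sunday is February 3 and the fourth is February 24.
1 October 2019 is a Tuesday, so the first Monday is October 7 and the second is October 14.
25 February 2019 falls between 24 February and 14 October, so daylight saving is in effect and Haltara Prefecture is at UTC+10:00.
07:45 local − 10h = 21:45 UTC (rolling into the previous day, 24 February 2019).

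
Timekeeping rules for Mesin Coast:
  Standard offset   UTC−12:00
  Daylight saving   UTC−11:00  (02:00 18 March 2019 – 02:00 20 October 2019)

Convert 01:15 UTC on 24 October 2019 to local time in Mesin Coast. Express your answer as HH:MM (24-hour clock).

At the standard offset (UTC−12:00), 01:15 UTC − 12h = 13:15 Mesin Coast standard time (rolling into the previous day, 23 October 2019).
The standard-time date in Mesin Coast, 23 October 2019, is outside the daylight-saving period (18 March – 20 October), so Mesin Coast is on standard time, UTC−12:00.
01:15 UTC − 12h = 13:15 local (rolling into the previous day, 23 October 2019).

13:15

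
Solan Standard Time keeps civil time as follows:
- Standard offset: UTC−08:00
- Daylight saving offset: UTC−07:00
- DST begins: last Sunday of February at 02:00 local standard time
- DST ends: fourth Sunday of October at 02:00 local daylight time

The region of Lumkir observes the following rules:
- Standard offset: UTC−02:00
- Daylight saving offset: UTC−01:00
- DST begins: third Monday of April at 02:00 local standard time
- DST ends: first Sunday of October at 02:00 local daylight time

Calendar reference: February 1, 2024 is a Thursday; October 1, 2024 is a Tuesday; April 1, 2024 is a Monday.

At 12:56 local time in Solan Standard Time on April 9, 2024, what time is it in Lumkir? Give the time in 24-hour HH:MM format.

17:56

1 February 2024 is a Thursday, so Sundays fall on 4, 11, 18, 25; the last is February 25.
1 October 2024 is a Tuesday, so the first Sunday is October 6 and the fourth is October 27.
Daylight saving runs 25 February – 27 October; April 9, 2024 is inside that window, so Solan Standard Time is at UTC−07:00.
12:56 Solan Standard Time + 7h = 19:56 UTC.
1 April 2024 is a Monday, so the first Monday is April 1 and the third is April 15.
1 October 2024 is a Tuesday, so the first Sunday is October 6.
At the standard offset (UTC−02:00), 19:56 UTC − 2h = 17:56 Lumkir standard time.
Daylight saving runs 15 April – 6 October; the standard-time date in Lumkir, April 9, 2024, is outside that window, so Lumkir is on standard time at UTC−02:00.
19:56 UTC − 2h = 17:56 Lumkir.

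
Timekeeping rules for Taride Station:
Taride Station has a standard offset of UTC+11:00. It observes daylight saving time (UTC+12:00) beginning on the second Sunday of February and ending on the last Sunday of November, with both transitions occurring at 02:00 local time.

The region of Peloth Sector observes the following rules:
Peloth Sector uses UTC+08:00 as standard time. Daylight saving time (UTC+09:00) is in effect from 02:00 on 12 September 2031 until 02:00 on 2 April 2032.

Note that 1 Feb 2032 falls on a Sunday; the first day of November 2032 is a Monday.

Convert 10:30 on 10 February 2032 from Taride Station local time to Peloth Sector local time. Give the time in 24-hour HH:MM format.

07:30

1 February 2032 is a Sunday, so the first Sunday is February 1 and the second is February 8.
1 November 2032 is a Monday, so Sundays fall on 7, 14, 21, 28; the last is November 28.
10 February 2032 falls between 8 February and 28 November, so daylight saving is in effect and Taride Station is at UTC+12:00.
10:30 Taride Station − 12h = 22:30 UTC (rolling into the previous day, 9 February 2032).
At the standard offset (UTC+08:00), 22:30 UTC + 8h = 06:30 Peloth Sector standard time (rolling into the next day, 10 February 2032).
The standard-time date in Peloth Sector, 10 February 2032, falls between 12 September 2031 and 2 April 2032, so daylight saving is in effect and Peloth Sector is at UTC+09:00.
22:30 UTC + 9h = 07:30 Peloth Sector (rolling into the next day, 10 February 2032).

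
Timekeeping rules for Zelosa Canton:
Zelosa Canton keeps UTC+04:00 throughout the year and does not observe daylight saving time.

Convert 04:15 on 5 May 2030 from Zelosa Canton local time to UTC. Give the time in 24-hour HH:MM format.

00:15

Zelosa Canton has no daylight saving, so its offset is UTC+04:00 year-round.
04:15 local − 4h = 00:15 UTC.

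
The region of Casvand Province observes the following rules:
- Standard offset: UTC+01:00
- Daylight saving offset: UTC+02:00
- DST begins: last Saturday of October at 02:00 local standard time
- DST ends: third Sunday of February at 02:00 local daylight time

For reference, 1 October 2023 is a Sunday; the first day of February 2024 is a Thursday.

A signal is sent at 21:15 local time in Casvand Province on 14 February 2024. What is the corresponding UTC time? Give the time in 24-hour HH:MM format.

1 October 2023 is a Sunday, so Saturdays fall on 7, 14, 21, 28; the last is October 28.
1 February 2024 is a Thursday, so the first Sunday is February 4 and the third is February 18.
Daylight saving runs 28 October 2023 – 18 February 2024; 14 February 2024 is inside that window, so Casvand Province is at UTC+02:00.
21:15 local − 2h = 19:15 UTC.

19:15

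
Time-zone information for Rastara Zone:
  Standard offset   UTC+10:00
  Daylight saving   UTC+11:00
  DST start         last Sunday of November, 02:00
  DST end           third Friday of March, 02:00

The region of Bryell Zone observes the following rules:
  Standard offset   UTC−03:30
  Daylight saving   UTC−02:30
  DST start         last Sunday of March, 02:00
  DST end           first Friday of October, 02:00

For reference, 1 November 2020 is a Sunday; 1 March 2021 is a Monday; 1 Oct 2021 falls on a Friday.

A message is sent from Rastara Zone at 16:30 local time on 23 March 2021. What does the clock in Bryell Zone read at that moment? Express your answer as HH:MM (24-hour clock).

1 November 2020 is a Sunday, so Sundays fall on 1, 8, 15, 22, 29; the last is November 29.
1 March 2021 is a Monday, so the first Friday is March 5 and the third is March 19.
23 March 2021 is outside the daylight-saving period (29 November 2020 – 19 March 2021), so Rastara Zone is on standard time, UTC+10:00.
16:30 Rastara Zone − 10h = 06:30 UTC.
1 March 2021 is a Monday, so Sundays fall on 7, 14, 21, 28; the last is March 28.
1 October 2021 is a Friday, so the first Friday is October 1.
At the standard offset (UTC−03:30), 06:30 UTC − 3h30m = 03:00 Bryell Zone standard time.
The standard-time date in Bryell Zone, 23 March 2021, does not fall between 28 March and 1 October, so daylight saving is not in effect and Bryell Zone is at UTC−03:30.
06:30 UTC − 3h30m = 03:00 Bryell Zone.

03:00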